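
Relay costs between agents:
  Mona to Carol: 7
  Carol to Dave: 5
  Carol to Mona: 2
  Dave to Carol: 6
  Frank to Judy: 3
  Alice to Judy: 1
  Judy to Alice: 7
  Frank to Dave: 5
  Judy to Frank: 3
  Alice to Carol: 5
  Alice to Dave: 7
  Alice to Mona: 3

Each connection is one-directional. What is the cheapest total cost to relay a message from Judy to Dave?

Routes from Judy to Dave:
Judy→Alice→Dave: 7 + 7 = 14
Judy→Alice→Carol→Dave: 7 + 5 + 5 = 17
Judy→Frank→Dave: 3 + 5 = 8
Judy→Alice→Mona→Carol→Dave: 7 + 3 + 7 + 5 = 22
Best route has total 8.

8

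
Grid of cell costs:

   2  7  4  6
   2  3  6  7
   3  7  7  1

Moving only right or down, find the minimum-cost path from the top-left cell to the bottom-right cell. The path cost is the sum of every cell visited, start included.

One optimal route is [0,0] [1,0] [1,1] [1,2] [1,3] [2,3].
Its cost is 2 + 2 + 3 + 6 + 7 + 1 = 21.

21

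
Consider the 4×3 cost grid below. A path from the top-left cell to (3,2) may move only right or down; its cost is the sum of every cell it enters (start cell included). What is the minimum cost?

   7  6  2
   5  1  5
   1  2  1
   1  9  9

Take [0,0]→[1,0]→[1,1]→[2,1]→[2,2]→[3,2] for a total of 7 + 5 + 1 + 2 + 1 + 9 = 25.
For comparison, the top-then-right route costs 30.

25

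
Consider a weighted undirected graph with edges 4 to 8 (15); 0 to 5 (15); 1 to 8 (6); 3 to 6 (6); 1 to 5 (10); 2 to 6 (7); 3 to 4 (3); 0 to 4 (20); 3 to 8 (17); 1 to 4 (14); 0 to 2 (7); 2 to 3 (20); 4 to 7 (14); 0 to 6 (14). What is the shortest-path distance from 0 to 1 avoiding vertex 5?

34

Some routes from 0 to 1 avoiding 5:
0 -> 4 -> 8 -> 1: 20 + 15 + 6 = 41
0 -> 4 -> 1: 20 + 14 = 34
0 -> 6 -> 3 -> 4 -> 1: 14 + 6 + 3 + 14 = 37
0 -> 2 -> 6 -> 3 -> 4 -> 1: 7 + 7 + 6 + 3 + 14 = 37
The minimum is 34.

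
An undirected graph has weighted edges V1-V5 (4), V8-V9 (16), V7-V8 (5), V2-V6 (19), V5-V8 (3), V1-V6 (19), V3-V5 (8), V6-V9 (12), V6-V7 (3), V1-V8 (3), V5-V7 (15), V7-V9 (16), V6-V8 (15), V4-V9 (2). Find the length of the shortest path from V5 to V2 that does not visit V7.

37

Paths from V5 to V2 avoiding V7:
V5 - V8 - V6 - V2: 3 + 15 + 19 = 37
V5 - V1 - V8 - V9 - V6 - V2: 4 + 3 + 16 + 12 + 19 = 54
V5 - V1 - V8 - V6 - V2: 4 + 3 + 15 + 19 = 41
V5 - V8 - V1 - V6 - V2: 3 + 3 + 19 + 19 = 44
V5 - V8 - V9 - V6 - V2: 3 + 16 + 12 + 19 = 50
V5 - V1 - V6 - V2: 4 + 19 + 19 = 42
Shortest: 37.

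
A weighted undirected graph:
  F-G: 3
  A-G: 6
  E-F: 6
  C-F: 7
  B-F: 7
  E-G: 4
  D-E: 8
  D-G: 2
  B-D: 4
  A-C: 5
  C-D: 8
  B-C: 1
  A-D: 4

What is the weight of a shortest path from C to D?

Some routes from C to D:
C→A→D: 5 + 4 = 9
C→B→D: 1 + 4 = 5
C→D: 8
Best route has total 5.

5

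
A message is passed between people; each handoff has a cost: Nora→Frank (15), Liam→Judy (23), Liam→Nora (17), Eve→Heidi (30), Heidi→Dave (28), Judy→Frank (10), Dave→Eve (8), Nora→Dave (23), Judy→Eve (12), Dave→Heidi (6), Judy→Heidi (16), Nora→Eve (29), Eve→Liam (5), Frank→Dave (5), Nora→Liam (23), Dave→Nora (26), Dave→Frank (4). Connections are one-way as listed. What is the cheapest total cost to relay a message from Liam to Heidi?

A few of the Liam→Heidi routes:
Liam - Judy - Heidi: 23 + 16 = 39
Liam - Judy - Frank - Dave - Heidi: 23 + 10 + 5 + 6 = 44
Liam - Nora - Frank - Dave - Heidi: 17 + 15 + 5 + 6 = 43
Shortest: 39.

39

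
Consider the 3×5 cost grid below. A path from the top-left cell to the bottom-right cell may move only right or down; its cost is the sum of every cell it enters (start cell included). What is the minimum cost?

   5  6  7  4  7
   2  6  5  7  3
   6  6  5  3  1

27

Path (0,0) -> (1,0) -> (1,1) -> (1,2) -> (2,2) -> (2,3) -> (2,4): 5 + 2 + 6 + 5 + 5 + 3 + 1 = 27.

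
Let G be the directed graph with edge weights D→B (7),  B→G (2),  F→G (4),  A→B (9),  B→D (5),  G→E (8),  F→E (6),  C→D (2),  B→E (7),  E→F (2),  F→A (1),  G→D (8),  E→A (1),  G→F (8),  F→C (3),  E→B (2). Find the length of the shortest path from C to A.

17

Comparing a few candidate routes:
C→D→B→E→F→A: 2 + 7 + 7 + 2 + 1 = 19
C→D→B→G→F→A: 2 + 7 + 2 + 8 + 1 = 20
C→D→B→G→E→A: 2 + 7 + 2 + 8 + 1 = 20
C→D→B→G→E→F→A: 2 + 7 + 2 + 8 + 2 + 1 = 22
C→D→B→E→A: 2 + 7 + 7 + 1 = 17
Shortest: 17.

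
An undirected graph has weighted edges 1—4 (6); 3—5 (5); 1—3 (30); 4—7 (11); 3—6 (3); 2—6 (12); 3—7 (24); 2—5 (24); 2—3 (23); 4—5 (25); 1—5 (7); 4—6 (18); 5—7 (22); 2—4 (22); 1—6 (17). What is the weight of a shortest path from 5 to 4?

Comparing a few candidate routes:
5→3→6→4: 5 + 3 + 18 = 26
5→3→6→1→4: 5 + 3 + 17 + 6 = 31
5→4: 25
5→1→4: 7 + 6 = 13
Best route has total 13.

13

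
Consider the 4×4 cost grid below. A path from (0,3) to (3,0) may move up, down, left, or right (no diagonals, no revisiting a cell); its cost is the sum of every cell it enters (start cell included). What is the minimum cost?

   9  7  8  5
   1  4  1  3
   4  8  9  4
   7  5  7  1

Best path: r0c3 → r1c3 → r1c2 → r1c1 → r1c0 → r2c0 → r3c0
Cost: 5 + 3 + 1 + 4 + 1 + 4 + 7 = 25

25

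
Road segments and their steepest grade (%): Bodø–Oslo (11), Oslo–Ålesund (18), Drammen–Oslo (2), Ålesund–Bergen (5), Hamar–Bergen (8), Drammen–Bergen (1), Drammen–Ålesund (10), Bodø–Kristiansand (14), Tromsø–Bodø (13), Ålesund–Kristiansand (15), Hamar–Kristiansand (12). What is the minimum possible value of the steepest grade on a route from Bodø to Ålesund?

11

Some routes from Bodø to Ålesund:
Bodø → Kristiansand → Hamar → Bergen → Ålesund: max(14, 12, 8, 5) = 14
Bodø → Oslo → Drammen → Bergen → Ålesund: max(11, 2, 1, 5) = 11
Bodø → Oslo → Drammen → Ålesund: max(11, 2, 10) = 11
Bodø → Kristiansand → Hamar → Bergen → Drammen → Ålesund: max(14, 12, 8, 1, 10) = 14
Smallest bottleneck: 11%.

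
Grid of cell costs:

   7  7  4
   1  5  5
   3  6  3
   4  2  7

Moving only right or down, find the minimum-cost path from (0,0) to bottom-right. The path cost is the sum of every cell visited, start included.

24

Path [0,0] [1,0] [2,0] [3,0] [3,1] [3,2]: 7 + 1 + 3 + 4 + 2 + 7 = 24.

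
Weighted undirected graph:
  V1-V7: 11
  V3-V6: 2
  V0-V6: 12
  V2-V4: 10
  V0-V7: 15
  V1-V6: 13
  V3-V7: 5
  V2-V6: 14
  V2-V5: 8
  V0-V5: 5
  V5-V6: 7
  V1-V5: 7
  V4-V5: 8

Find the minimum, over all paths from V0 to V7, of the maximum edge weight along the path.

7

A few of the V0→V7 routes:
V0 - V5 - V1 - V6 - V3 - V7: max(5, 7, 13, 2, 5) = 13
V0 - V6 - V3 - V7: max(12, 2, 5) = 12
V0 - V5 - V6 - V3 - V7: max(5, 7, 2, 5) = 7
V0 - V6 - V5 - V1 - V7: max(12, 7, 7, 11) = 12
V0 - V5 - V1 - V7: max(5, 7, 11) = 11
V0 - V5 - V6 - V1 - V7: max(5, 7, 13, 11) = 13
Smallest bottleneck: 7.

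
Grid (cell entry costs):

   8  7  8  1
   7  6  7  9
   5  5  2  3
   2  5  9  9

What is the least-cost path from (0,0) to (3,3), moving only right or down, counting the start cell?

Cheapest: [0,0] -> [1,0] -> [2,0] -> [2,1] -> [2,2] -> [2,3] -> [3,3]
  8 + 7 + 5 + 5 + 2 + 3 + 9 = 39

39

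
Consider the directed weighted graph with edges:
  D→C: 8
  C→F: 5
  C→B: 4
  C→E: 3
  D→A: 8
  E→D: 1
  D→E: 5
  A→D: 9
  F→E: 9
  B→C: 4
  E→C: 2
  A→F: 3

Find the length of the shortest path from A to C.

14

Candidate routes:
A - D - E - C: 9 + 5 + 2 = 16
A - D - C: 9 + 8 = 17
A - F - E - C: 3 + 9 + 2 = 14
A - F - E - D - C: 3 + 9 + 1 + 8 = 21
The minimum is 14.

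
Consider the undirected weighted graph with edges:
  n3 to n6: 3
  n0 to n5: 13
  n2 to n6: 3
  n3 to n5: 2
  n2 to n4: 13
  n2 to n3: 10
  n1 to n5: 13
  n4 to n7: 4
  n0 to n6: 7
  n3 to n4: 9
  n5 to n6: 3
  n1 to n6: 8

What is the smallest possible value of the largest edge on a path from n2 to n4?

9

Comparing a few candidate routes:
n2→n6→n3→n4: max(3, 3, 9) = 9
n2→n6→n5→n3→n4: max(3, 3, 2, 9) = 9
n2→n3→n4: max(10, 9) = 10
n2→n6→n0→n5→n3→n4: max(3, 7, 13, 2, 9) = 13
Best route has worst link 9.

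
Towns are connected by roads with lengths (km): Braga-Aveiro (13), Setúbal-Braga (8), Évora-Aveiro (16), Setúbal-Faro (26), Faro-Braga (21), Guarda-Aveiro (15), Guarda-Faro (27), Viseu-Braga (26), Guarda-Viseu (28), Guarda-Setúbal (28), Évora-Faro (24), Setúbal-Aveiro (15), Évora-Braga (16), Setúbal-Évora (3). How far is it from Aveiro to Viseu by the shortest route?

Checking several routes:
Aveiro→Évora→Setúbal→Braga→Viseu: 16 + 3 + 8 + 26 = 53
Aveiro→Braga→Viseu: 13 + 26 = 39
Aveiro→Setúbal→Braga→Viseu: 15 + 8 + 26 = 49
Aveiro→Évora→Braga→Viseu: 16 + 16 + 26 = 58
Aveiro→Guarda→Viseu: 15 + 28 = 43
Best route has total 39 km.

39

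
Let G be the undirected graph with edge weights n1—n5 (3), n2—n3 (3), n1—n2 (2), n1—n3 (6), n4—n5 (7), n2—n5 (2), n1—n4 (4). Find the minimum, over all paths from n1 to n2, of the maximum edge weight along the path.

2

Candidate routes:
n1→n3→n2: max(6, 3) = 6
n1→n2: max(2) = 2
n1→n5→n2: max(3, 2) = 3
n1→n4→n5→n2: max(4, 7, 2) = 7
Best route has worst link 2.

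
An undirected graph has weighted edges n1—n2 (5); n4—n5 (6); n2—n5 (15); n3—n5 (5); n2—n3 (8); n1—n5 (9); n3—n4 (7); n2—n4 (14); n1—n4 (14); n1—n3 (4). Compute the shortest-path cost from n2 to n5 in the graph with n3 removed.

Routes from n2 to n5 avoiding n3:
n2-n1-n5: 5 + 9 = 14
n2-n5: 15
n2-n4-n5: 14 + 6 = 20
n2-n1-n4-n5: 5 + 14 + 6 = 25
n2-n4-n1-n5: 14 + 14 + 9 = 37
Best route has total 14.

14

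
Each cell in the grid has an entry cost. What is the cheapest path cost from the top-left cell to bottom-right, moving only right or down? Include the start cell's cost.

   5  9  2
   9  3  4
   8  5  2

22

One optimal route is [0,0] → [0,1] → [0,2] → [1,2] → [2,2].
Its cost is 5 + 9 + 2 + 4 + 2 = 22.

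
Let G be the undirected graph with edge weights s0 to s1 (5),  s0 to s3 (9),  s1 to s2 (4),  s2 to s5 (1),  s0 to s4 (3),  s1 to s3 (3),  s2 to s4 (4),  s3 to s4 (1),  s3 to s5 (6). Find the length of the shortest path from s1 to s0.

5

Checking several routes:
s1 → s0: 5
s1 → s2 → s4 → s0: 4 + 4 + 3 = 11
s1 → s3 → s4 → s0: 3 + 1 + 3 = 7
Best route has total 5.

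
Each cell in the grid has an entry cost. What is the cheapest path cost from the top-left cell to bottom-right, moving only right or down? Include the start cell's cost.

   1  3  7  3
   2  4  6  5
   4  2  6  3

Cheapest: r0c0 → r1c0 → r1c1 → r2c1 → r2c2 → r2c3
  1 + 2 + 4 + 2 + 6 + 3 = 18
(Top row then right column would cost 22.)

18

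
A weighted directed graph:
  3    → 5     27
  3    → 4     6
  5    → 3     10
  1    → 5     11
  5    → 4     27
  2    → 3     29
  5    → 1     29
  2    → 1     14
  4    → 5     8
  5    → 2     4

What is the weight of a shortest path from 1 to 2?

Routes from 1 to 2:
1-5-2: 11 + 4 = 15
The minimum is 15.

15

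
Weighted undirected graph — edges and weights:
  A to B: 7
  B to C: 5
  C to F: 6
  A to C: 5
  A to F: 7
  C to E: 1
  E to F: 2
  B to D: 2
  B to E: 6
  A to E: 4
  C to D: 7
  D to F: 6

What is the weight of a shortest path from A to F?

Checking several routes:
A-C-E-F: 5 + 1 + 2 = 8
A-C-F: 5 + 6 = 11
A-E-F: 4 + 2 = 6
A-F: 7
Shortest: 6.

6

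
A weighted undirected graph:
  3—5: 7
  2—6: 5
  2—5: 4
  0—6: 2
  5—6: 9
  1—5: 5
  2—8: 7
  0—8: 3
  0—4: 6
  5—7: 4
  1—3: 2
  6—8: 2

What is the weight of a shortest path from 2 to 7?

8

Comparing a few candidate routes:
2 -> 6 -> 5 -> 7: 5 + 9 + 4 = 18
2 -> 8 -> 6 -> 5 -> 7: 7 + 2 + 9 + 4 = 22
2 -> 5 -> 7: 4 + 4 = 8
Shortest: 8.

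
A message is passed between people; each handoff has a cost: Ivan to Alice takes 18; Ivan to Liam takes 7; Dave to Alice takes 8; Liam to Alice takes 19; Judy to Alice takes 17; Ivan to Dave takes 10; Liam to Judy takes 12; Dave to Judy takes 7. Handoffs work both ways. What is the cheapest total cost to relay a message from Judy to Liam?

12

Some routes from Judy to Liam:
Judy→Dave→Alice→Ivan→Liam: 7 + 8 + 18 + 7 = 40
Judy→Liam: 12
Judy→Dave→Alice→Liam: 7 + 8 + 19 = 34
Judy→Alice→Liam: 17 + 19 = 36
Judy→Dave→Ivan→Liam: 7 + 10 + 7 = 24
Shortest: 12.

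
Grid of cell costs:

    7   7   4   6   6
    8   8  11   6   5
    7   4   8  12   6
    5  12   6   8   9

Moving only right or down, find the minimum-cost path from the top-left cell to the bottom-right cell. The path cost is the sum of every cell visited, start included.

Cheapest: r0c0→r0c1→r0c2→r0c3→r0c4→r1c4→r2c4→r3c4
  7 + 7 + 4 + 6 + 6 + 5 + 6 + 9 = 50

50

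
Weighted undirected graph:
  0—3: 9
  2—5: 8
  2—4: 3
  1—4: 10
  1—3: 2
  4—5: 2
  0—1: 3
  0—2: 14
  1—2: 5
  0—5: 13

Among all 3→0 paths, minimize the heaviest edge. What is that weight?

3

Some routes from 3 to 0:
3 - 1 - 0: max(2, 3) = 3
3 - 1 - 2 - 4 - 5 - 0: max(2, 5, 3, 2, 13) = 13
3 - 0: max(9) = 9
Best route has worst link 3.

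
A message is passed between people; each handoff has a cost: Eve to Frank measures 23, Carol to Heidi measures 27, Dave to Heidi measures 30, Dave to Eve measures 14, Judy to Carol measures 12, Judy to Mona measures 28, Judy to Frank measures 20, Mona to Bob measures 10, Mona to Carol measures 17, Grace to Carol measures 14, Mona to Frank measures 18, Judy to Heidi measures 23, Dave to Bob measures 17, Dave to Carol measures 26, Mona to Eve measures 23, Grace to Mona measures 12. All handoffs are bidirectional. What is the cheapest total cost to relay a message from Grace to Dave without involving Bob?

A few of the Grace→Dave routes:
Grace-Carol-Dave: 14 + 26 = 40
Grace-Mona-Carol-Dave: 12 + 17 + 26 = 55
Grace-Carol-Mona-Eve-Dave: 14 + 17 + 23 + 14 = 68
Grace-Mona-Frank-Eve-Dave: 12 + 18 + 23 + 14 = 67
Grace-Mona-Eve-Dave: 12 + 23 + 14 = 49
Shortest: 40.

40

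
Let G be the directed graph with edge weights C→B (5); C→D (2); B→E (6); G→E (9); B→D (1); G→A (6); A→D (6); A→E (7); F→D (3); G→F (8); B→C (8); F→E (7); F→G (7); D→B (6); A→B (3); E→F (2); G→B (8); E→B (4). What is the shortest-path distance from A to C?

11

Checking several routes:
A→E→F→D→B→C: 7 + 2 + 3 + 6 + 8 = 26
A→D→B→C: 6 + 6 + 8 = 20
A→B→C: 3 + 8 = 11
A→E→B→C: 7 + 4 + 8 = 19
The minimum is 11.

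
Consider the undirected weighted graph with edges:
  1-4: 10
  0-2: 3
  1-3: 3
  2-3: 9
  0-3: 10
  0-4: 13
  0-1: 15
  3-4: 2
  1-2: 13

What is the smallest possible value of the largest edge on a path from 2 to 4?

A few of the 2→4 routes:
2 -> 0 -> 3 -> 4: max(3, 10, 2) = 10
2 -> 0 -> 3 -> 1 -> 4: max(3, 10, 3, 10) = 10
2 -> 3 -> 4: max(9, 2) = 9
Best route has worst link 9.

9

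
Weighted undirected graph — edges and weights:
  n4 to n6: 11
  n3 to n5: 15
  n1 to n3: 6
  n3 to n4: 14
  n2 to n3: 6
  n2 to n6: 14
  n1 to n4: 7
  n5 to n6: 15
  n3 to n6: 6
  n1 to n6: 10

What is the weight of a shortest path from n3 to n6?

Comparing a few candidate routes:
n3 → n1 → n6: 6 + 10 = 16
n3 → n1 → n4 → n6: 6 + 7 + 11 = 24
n3 → n4 → n6: 14 + 11 = 25
n3 → n6: 6
n3 → n2 → n6: 6 + 14 = 20
Shortest: 6.

6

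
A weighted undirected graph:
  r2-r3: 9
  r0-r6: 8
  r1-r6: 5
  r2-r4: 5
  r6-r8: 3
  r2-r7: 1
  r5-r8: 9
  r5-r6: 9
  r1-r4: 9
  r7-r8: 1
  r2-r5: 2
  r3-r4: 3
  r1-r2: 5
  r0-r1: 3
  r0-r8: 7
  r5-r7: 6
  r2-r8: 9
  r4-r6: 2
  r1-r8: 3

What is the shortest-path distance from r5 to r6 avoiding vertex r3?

A few of the r5→r6 routes:
r5→r6: 9
r5→r2→r7→r8→r6: 2 + 1 + 1 + 3 = 7
r5→r2→r4→r6: 2 + 5 + 2 = 9
The minimum is 7.

7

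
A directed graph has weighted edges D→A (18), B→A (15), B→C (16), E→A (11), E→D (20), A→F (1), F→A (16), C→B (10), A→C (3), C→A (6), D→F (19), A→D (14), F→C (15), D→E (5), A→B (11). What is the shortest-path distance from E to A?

11

Comparing a few candidate routes:
E -> D -> F -> A: 20 + 19 + 16 = 55
E -> D -> A: 20 + 18 = 38
E -> D -> F -> C -> A: 20 + 19 + 15 + 6 = 60
E -> A: 11
The minimum is 11.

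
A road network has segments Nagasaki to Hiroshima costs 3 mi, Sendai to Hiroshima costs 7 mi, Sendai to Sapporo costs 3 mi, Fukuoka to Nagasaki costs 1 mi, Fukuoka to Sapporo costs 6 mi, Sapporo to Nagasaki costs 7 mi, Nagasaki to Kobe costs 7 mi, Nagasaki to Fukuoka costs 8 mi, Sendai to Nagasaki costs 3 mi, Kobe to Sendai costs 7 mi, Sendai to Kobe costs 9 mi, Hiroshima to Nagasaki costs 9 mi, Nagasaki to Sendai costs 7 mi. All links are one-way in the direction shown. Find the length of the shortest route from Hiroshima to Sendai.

16

Paths from Hiroshima to Sendai:
Hiroshima→Nagasaki→Sendai: 9 + 7 = 16
Hiroshima→Nagasaki→Kobe→Sendai: 9 + 7 + 7 = 23
Shortest: 16 mi.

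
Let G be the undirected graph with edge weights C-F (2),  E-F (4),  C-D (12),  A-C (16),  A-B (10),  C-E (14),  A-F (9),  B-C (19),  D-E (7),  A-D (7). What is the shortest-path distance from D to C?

12

Comparing a few candidate routes:
D - E - F - C: 7 + 4 + 2 = 13
D - C: 12
D - A - F - C: 7 + 9 + 2 = 18
Best route has total 12.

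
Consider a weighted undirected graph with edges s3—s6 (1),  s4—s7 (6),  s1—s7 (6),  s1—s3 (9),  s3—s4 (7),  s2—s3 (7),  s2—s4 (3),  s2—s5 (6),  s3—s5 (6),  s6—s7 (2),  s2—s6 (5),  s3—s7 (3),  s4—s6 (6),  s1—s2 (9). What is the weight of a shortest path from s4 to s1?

A few of the s4→s1 routes:
s4 - s6 - s7 - s1: 6 + 2 + 6 = 14
s4 - s2 - s1: 3 + 9 = 12
s4 - s7 - s1: 6 + 6 = 12
Shortest: 12.

12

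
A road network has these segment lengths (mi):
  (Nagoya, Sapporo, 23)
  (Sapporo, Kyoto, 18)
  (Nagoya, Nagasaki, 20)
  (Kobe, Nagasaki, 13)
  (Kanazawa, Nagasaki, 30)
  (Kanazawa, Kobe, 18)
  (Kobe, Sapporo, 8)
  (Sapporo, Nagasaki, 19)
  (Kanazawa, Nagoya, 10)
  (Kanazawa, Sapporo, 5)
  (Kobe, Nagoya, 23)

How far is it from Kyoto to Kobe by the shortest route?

26

Some routes from Kyoto to Kobe:
Kyoto → Sapporo → Kobe: 18 + 8 = 26
Kyoto → Sapporo → Kanazawa → Kobe: 18 + 5 + 18 = 41
Kyoto → Sapporo → Nagasaki → Kobe: 18 + 19 + 13 = 50
Kyoto → Sapporo → Kanazawa → Nagoya → Kobe: 18 + 5 + 10 + 23 = 56
Kyoto → Sapporo → Nagoya → Kobe: 18 + 23 + 23 = 64
Best route has total 26 mi.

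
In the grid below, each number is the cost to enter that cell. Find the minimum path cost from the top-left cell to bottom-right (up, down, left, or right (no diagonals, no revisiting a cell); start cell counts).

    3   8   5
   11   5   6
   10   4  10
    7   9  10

39

One optimal route is [0,0]→[0,1]→[1,1]→[2,1]→[3,1]→[3,2].
Its cost is 3 + 8 + 5 + 4 + 9 + 10 = 39.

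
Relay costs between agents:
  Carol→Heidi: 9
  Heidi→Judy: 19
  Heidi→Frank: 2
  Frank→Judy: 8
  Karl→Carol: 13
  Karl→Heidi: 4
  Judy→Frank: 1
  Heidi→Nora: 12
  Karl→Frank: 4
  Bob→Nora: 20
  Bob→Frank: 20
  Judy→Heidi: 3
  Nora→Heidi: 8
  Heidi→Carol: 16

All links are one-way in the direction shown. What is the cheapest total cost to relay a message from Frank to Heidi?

Candidate routes:
Frank→Judy→Heidi: 8 + 3 = 11
The minimum is 11.

11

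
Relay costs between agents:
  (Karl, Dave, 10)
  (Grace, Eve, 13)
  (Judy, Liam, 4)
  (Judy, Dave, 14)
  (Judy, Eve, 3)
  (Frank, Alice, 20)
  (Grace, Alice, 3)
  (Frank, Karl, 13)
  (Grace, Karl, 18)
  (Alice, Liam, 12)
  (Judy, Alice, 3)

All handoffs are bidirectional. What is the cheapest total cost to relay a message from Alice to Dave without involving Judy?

31

Candidate routes:
Alice -> Grace -> Karl -> Dave: 3 + 18 + 10 = 31
Alice -> Frank -> Karl -> Dave: 20 + 13 + 10 = 43
The minimum is 31.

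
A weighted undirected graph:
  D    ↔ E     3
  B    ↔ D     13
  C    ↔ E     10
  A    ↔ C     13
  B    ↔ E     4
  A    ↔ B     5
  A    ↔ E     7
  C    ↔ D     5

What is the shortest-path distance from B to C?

A few of the B→C routes:
B→A→C: 5 + 13 = 18
B→E→C: 4 + 10 = 14
B→E→D→C: 4 + 3 + 5 = 12
The minimum is 12.

12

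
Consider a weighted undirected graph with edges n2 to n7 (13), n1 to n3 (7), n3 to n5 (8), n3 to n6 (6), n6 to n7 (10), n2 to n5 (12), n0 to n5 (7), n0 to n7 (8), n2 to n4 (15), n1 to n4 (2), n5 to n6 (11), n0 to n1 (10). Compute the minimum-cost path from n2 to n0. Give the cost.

19

A few of the n2→n0 routes:
n2 -> n7 -> n0: 13 + 8 = 21
n2 -> n5 -> n0: 12 + 7 = 19
n2 -> n4 -> n1 -> n0: 15 + 2 + 10 = 27
Shortest: 19.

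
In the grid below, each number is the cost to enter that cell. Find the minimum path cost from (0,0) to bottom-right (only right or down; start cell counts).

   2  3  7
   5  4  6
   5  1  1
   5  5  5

Take [0,0] [0,1] [1,1] [2,1] [2,2] [3,2] for a total of 2 + 3 + 4 + 1 + 1 + 5 = 16.
(Top row then right column would cost 24.)

16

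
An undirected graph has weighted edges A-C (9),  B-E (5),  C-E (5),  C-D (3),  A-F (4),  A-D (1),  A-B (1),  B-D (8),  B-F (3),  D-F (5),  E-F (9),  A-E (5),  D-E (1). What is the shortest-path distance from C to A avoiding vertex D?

9

Some routes from C to A avoiding D:
C-E-B-A: 5 + 5 + 1 = 11
C-E-B-F-A: 5 + 5 + 3 + 4 = 17
C-E-F-B-A: 5 + 9 + 3 + 1 = 18
C-E-A: 5 + 5 = 10
C-A: 9
Best route has total 9.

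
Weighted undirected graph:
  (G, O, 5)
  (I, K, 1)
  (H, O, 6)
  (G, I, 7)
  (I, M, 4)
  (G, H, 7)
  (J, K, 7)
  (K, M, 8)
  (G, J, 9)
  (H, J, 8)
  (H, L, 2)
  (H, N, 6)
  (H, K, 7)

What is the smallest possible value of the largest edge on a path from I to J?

Some routes from I to J:
I-K-J: max(1, 7) = 7
I-G-O-H-K-J: max(7, 5, 6, 7, 7) = 7
I-G-H-K-J: max(7, 7, 7, 7) = 7
Best route has worst link 7.

7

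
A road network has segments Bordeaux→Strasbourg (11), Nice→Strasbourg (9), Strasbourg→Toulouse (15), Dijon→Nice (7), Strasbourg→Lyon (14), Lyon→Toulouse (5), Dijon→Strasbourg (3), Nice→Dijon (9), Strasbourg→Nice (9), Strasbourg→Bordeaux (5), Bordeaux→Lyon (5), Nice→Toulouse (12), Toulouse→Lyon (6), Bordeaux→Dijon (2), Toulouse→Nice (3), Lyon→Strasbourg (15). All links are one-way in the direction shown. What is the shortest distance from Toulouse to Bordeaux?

Routes from Toulouse to Bordeaux:
Toulouse → Lyon → Strasbourg → Bordeaux: 6 + 15 + 5 = 26
Toulouse → Nice → Dijon → Strasbourg → Bordeaux: 3 + 9 + 3 + 5 = 20
Toulouse → Nice → Strasbourg → Bordeaux: 3 + 9 + 5 = 17
Shortest: 17 km.

17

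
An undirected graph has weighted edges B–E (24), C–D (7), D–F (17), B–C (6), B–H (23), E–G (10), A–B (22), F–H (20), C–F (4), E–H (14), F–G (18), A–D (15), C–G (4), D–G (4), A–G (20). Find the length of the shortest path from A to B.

Checking several routes:
A-B: 22
A-G-D-C-B: 20 + 4 + 7 + 6 = 37
A-D-C-B: 15 + 7 + 6 = 28
A-D-F-C-B: 15 + 17 + 4 + 6 = 42
A-G-C-B: 20 + 4 + 6 = 30
A-D-G-C-B: 15 + 4 + 4 + 6 = 29
Shortest: 22.

22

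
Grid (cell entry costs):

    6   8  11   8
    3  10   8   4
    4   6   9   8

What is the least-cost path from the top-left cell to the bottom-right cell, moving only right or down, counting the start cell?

Path (0,0) -> (1,0) -> (2,0) -> (2,1) -> (2,2) -> (2,3): 6 + 3 + 4 + 6 + 9 + 8 = 36.

36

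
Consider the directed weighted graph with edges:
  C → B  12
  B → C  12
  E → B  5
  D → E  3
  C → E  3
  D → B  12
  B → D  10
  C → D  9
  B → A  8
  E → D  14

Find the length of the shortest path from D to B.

8

Paths from D to B:
D → B: 12
D → E → B: 3 + 5 = 8
Best route has total 8.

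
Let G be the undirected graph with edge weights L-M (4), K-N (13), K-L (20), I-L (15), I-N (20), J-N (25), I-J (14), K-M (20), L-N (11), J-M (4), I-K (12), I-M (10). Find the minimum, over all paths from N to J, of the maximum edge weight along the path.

11

A few of the N→J routes:
N - L - I - M - J: max(11, 15, 10, 4) = 15
N - L - M - I - J: max(11, 4, 10, 14) = 14
N - L - I - J: max(11, 15, 14) = 15
N - K - I - J: max(13, 12, 14) = 14
N - L - M - J: max(11, 4, 4) = 11
N - K - I - M - J: max(13, 12, 10, 4) = 13
The minimum achievable maximum is 11.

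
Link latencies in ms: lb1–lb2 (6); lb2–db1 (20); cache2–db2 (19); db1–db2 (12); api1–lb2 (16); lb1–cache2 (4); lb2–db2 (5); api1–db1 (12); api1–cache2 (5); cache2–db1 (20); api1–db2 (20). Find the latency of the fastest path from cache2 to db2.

15

A few of the cache2→db2 routes:
cache2 - db2: 19
cache2 - lb1 - lb2 - db2: 4 + 6 + 5 = 15
cache2 - api1 - db2: 5 + 20 = 25
cache2 - api1 - db1 - db2: 5 + 12 + 12 = 29
cache2 - api1 - lb2 - db2: 5 + 16 + 5 = 26
Best route has total 15 ms.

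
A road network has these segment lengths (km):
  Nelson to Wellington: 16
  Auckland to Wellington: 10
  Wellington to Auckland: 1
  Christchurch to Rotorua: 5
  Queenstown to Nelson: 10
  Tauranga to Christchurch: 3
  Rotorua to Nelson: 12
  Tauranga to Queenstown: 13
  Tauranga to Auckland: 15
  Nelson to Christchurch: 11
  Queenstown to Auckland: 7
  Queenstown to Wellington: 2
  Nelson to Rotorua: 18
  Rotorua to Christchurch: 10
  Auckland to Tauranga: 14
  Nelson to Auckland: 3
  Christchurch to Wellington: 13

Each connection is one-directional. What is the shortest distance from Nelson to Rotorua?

Paths from Nelson to Rotorua:
Nelson -> Rotorua: 18
Nelson -> Auckland -> Tauranga -> Christchurch -> Rotorua: 3 + 14 + 3 + 5 = 25
Nelson -> Wellington -> Auckland -> Tauranga -> Christchurch -> Rotorua: 16 + 1 + 14 + 3 + 5 = 39
Nelson -> Christchurch -> Rotorua: 11 + 5 = 16
The minimum is 16 km.

16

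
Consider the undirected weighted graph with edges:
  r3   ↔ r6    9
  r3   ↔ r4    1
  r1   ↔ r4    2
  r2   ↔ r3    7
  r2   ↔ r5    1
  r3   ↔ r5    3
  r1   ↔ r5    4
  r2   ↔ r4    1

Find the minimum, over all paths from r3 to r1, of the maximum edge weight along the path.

A few of the r3→r1 routes:
r3 -> r5 -> r1: max(3, 4) = 4
r3 -> r5 -> r2 -> r4 -> r1: max(3, 1, 1, 2) = 3
r3 -> r4 -> r1: max(1, 2) = 2
Smallest bottleneck: 2.

2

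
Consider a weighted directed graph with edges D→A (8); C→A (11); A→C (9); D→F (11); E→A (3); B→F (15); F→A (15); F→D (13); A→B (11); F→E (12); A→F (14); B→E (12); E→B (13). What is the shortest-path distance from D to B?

Paths from D to B:
D-A-B: 8 + 11 = 19
D-F-A-B: 11 + 15 + 11 = 37
D-F-E-B: 11 + 12 + 13 = 36
D-F-E-A-B: 11 + 12 + 3 + 11 = 37
D-A-F-E-B: 8 + 14 + 12 + 13 = 47
Best route has total 19.

19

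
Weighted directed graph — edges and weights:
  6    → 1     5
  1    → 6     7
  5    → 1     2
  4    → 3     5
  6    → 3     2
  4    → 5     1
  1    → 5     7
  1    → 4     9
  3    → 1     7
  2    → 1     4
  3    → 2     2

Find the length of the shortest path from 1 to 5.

7

Candidate routes:
1 -> 4 -> 5: 9 + 1 = 10
1 -> 5: 7
The minimum is 7.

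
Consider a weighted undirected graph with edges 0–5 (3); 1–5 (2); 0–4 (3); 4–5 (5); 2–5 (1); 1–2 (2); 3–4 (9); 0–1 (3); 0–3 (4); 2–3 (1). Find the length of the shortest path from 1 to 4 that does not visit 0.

7

Routes from 1 to 4 avoiding 0:
1→5→4: 2 + 5 = 7
1→5→2→3→4: 2 + 1 + 1 + 9 = 13
1→2→5→4: 2 + 1 + 5 = 8
1→2→3→4: 2 + 1 + 9 = 12
Best route has total 7.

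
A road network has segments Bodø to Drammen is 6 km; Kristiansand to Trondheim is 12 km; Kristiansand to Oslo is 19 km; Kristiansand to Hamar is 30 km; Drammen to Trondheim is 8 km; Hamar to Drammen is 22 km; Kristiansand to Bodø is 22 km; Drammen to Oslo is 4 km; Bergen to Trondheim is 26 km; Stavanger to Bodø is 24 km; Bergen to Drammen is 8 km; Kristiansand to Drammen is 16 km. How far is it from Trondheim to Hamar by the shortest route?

A few of the Trondheim→Hamar routes:
Trondheim-Kristiansand-Hamar: 12 + 30 = 42
Trondheim-Drammen-Hamar: 8 + 22 = 30
Trondheim-Kristiansand-Drammen-Hamar: 12 + 16 + 22 = 50
Best route has total 30 km.

30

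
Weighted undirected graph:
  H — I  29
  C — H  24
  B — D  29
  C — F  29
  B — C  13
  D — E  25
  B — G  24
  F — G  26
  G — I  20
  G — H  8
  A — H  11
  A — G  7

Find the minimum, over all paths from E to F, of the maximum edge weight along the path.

29

Checking several routes:
E → D → B → C → F: max(25, 29, 13, 29) = 29
E → D → B → C → H → G → F: max(25, 29, 13, 24, 8, 26) = 29
E → D → B → C → H → I → G → F: max(25, 29, 13, 24, 29, 20, 26) = 29
E → D → B → C → H → A → G → F: max(25, 29, 13, 24, 11, 7, 26) = 29
E → D → B → G → A → H → C → F: max(25, 29, 24, 7, 11, 24, 29) = 29
Smallest bottleneck: 29.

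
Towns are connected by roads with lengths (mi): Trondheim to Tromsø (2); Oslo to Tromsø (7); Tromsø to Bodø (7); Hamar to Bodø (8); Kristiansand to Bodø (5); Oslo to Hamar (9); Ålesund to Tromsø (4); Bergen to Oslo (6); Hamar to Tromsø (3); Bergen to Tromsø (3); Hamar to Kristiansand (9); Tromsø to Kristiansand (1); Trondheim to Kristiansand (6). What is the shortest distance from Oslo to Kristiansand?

Checking several routes:
Oslo→Tromsø→Kristiansand: 7 + 1 = 8
Oslo→Bergen→Tromsø→Kristiansand: 6 + 3 + 1 = 10
Oslo→Hamar→Tromsø→Kristiansand: 9 + 3 + 1 = 13
Best route has total 8 mi.

8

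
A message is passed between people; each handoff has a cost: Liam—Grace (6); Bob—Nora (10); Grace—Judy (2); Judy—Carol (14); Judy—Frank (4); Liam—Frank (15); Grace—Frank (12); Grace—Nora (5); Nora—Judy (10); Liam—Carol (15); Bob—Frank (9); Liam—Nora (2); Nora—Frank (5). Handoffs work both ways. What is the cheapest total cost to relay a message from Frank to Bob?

9

Checking several routes:
Frank → Nora → Bob: 5 + 10 = 15
Frank → Bob: 9
Frank → Judy → Grace → Liam → Nora → Bob: 4 + 2 + 6 + 2 + 10 = 24
Frank → Judy → Nora → Bob: 4 + 10 + 10 = 24
Frank → Judy → Grace → Nora → Bob: 4 + 2 + 5 + 10 = 21
The minimum is 9.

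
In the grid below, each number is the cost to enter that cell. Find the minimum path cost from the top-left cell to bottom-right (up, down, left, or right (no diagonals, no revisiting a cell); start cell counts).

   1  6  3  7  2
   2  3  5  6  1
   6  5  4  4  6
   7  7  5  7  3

One optimal route is [0,0]→[1,0]→[1,1]→[1,2]→[1,3]→[1,4]→[2,4]→[3,4].
Its cost is 1 + 2 + 3 + 5 + 6 + 1 + 6 + 3 = 27.

27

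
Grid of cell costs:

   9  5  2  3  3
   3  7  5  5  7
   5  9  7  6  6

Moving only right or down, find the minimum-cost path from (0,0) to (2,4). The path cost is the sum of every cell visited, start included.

One optimal route is (0,0) → (0,1) → (0,2) → (0,3) → (0,4) → (1,4) → (2,4).
Its cost is 9 + 5 + 2 + 3 + 3 + 7 + 6 = 35.

35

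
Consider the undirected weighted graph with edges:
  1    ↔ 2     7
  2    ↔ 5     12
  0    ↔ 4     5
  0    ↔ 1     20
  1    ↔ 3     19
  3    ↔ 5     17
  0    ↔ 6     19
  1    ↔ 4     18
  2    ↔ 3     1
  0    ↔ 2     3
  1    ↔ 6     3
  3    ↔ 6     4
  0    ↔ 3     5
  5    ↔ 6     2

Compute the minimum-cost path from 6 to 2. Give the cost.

5

Checking several routes:
6 -> 1 -> 2: 3 + 7 = 10
6 -> 3 -> 0 -> 2: 4 + 5 + 3 = 12
6 -> 0 -> 2: 19 + 3 = 22
6 -> 5 -> 2: 2 + 12 = 14
6 -> 3 -> 2: 4 + 1 = 5
6 -> 5 -> 3 -> 2: 2 + 17 + 1 = 20
The minimum is 5.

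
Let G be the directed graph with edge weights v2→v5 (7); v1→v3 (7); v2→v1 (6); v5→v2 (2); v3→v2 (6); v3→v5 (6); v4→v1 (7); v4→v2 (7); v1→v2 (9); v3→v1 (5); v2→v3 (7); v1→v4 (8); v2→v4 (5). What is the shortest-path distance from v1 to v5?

Routes from v1 to v5:
v1 → v4 → v2 → v3 → v5: 8 + 7 + 7 + 6 = 28
v1 → v4 → v2 → v5: 8 + 7 + 7 = 22
v1 → v3 → v5: 7 + 6 = 13
v1 → v2 → v5: 9 + 7 = 16
v1 → v2 → v3 → v5: 9 + 7 + 6 = 22
v1 → v3 → v2 → v5: 7 + 6 + 7 = 20
Shortest: 13.

13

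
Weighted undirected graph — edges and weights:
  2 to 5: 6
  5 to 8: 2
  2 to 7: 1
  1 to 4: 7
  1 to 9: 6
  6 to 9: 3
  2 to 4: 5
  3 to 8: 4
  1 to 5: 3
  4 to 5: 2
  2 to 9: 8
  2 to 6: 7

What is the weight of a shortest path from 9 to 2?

Some routes from 9 to 2:
9 → 1 → 4 → 2: 6 + 7 + 5 = 18
9 → 2: 8
9 → 1 → 5 → 4 → 2: 6 + 3 + 2 + 5 = 16
9 → 1 → 5 → 2: 6 + 3 + 6 = 15
9 → 6 → 2: 3 + 7 = 10
The minimum is 8.

8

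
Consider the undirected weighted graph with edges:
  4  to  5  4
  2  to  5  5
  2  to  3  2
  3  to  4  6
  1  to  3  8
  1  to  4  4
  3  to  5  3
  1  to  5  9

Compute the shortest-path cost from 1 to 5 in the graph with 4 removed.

Paths from 1 to 5 avoiding 4:
1 -> 3 -> 2 -> 5: 8 + 2 + 5 = 15
1 -> 3 -> 5: 8 + 3 = 11
1 -> 5: 9
Shortest: 9.

9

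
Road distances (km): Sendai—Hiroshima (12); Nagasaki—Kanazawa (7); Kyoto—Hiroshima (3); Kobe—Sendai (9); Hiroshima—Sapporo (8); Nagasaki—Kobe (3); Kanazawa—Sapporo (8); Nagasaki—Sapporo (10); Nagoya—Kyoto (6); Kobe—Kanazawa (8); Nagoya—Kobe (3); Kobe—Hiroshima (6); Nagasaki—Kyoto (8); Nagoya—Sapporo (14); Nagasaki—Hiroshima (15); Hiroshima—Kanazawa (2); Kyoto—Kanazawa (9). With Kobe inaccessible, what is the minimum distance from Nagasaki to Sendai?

Checking several routes:
Nagasaki -> Kanazawa -> Hiroshima -> Sendai: 7 + 2 + 12 = 21
Nagasaki -> Hiroshima -> Sendai: 15 + 12 = 27
Nagasaki -> Sapporo -> Hiroshima -> Sendai: 10 + 8 + 12 = 30
Nagasaki -> Kyoto -> Hiroshima -> Sendai: 8 + 3 + 12 = 23
Shortest: 21 km.

21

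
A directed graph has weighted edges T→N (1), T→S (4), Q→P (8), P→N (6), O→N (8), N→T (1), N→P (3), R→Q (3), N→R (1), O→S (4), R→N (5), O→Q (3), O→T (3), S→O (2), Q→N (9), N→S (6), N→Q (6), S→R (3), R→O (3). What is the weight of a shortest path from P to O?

Some routes from P to O:
P-N-S-O: 6 + 6 + 2 = 14
P-N-T-S-R-O: 6 + 1 + 4 + 3 + 3 = 17
P-N-R-O: 6 + 1 + 3 = 10
P-N-T-S-O: 6 + 1 + 4 + 2 = 13
Shortest: 10.

10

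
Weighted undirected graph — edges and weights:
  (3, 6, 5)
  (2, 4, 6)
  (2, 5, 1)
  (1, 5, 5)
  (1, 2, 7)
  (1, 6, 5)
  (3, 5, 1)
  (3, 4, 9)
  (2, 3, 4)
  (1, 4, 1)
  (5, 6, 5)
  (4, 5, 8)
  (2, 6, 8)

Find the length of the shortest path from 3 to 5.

Comparing a few candidate routes:
3-6-2-5: 5 + 8 + 1 = 14
3-2-5: 4 + 1 = 5
3-6-5: 5 + 5 = 10
3-5: 1
3-6-1-5: 5 + 5 + 5 = 15
Shortest: 1.

1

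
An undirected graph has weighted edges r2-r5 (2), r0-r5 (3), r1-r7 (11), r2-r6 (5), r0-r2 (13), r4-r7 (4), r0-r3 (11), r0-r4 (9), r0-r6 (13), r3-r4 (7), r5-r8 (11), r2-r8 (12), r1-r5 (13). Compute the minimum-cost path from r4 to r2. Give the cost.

Comparing a few candidate routes:
r4 -> r0 -> r6 -> r2: 9 + 13 + 5 = 27
r4 -> r0 -> r2: 9 + 13 = 22
r4 -> r3 -> r0 -> r5 -> r2: 7 + 11 + 3 + 2 = 23
r4 -> r0 -> r5 -> r2: 9 + 3 + 2 = 14
The minimum is 14.

14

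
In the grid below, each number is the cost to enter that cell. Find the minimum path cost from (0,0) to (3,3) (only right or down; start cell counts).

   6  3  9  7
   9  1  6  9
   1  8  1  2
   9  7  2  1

Best path: r0c0 → r0c1 → r1c1 → r1c2 → r2c2 → r2c3 → r3c3
Cost: 6 + 3 + 1 + 6 + 1 + 2 + 1 = 20
For comparison, the top-then-right route costs 37.

20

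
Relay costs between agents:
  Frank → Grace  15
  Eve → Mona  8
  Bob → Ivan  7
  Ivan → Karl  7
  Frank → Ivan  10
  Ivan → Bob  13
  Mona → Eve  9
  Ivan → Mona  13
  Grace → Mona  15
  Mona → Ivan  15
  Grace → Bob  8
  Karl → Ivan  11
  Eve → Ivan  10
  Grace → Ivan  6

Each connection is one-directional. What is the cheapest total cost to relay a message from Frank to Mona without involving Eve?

23

Candidate routes:
Frank → Ivan → Mona: 10 + 13 = 23
Frank → Grace → Ivan → Mona: 15 + 6 + 13 = 34
Frank → Grace → Bob → Ivan → Mona: 15 + 8 + 7 + 13 = 43
Frank → Grace → Mona: 15 + 15 = 30
Best route has total 23.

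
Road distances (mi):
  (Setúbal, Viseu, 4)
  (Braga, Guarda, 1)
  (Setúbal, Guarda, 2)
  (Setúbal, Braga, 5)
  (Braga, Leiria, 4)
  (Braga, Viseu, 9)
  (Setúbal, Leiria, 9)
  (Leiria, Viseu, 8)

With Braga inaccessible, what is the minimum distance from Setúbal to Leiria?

Paths from Setúbal to Leiria avoiding Braga:
Setúbal→Leiria: 9
Setúbal→Viseu→Leiria: 4 + 8 = 12
Best route has total 9 mi.

9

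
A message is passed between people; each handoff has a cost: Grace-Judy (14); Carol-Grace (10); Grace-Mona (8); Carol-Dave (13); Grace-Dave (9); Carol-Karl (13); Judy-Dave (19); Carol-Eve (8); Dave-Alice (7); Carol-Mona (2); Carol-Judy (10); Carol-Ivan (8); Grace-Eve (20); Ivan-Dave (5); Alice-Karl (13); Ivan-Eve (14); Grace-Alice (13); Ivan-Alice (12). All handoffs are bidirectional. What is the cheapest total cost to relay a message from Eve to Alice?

26

Checking several routes:
Eve→Carol→Dave→Alice: 8 + 13 + 7 = 28
Eve→Ivan→Alice: 14 + 12 = 26
Eve→Carol→Ivan→Alice: 8 + 8 + 12 = 28
Eve→Ivan→Dave→Alice: 14 + 5 + 7 = 26
Shortest: 26.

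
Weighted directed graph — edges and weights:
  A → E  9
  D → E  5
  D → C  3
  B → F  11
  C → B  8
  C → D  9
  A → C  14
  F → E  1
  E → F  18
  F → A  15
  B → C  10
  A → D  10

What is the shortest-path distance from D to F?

Paths from D to F:
D -> E -> F: 5 + 18 = 23
D -> C -> B -> F: 3 + 8 + 11 = 22
Shortest: 22.

22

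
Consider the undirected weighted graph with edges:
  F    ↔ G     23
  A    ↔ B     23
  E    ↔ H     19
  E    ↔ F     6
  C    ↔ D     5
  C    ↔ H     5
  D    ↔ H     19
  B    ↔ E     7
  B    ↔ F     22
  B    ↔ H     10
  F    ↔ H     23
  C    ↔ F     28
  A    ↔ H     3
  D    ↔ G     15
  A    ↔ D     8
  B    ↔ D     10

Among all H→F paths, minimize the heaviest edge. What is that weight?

10

Comparing a few candidate routes:
H-A-D-B-E-F: max(3, 8, 10, 7, 6) = 10
H-C-D-B-E-F: max(5, 5, 10, 7, 6) = 10
H-B-E-F: max(10, 7, 6) = 10
The minimum achievable maximum is 10.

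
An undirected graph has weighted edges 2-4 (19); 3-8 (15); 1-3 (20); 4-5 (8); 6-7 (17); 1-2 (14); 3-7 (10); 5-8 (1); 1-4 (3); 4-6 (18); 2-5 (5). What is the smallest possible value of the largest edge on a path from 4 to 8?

8

Checking several routes:
4 -> 5 -> 8: max(8, 1) = 8
4 -> 5 -> 2 -> 1 -> 3 -> 8: max(8, 5, 14, 20, 15) = 20
4 -> 6 -> 7 -> 3 -> 8: max(18, 17, 10, 15) = 18
4 -> 1 -> 3 -> 8: max(3, 20, 15) = 20
4 -> 1 -> 2 -> 5 -> 8: max(3, 14, 5, 1) = 14
4 -> 2 -> 5 -> 8: max(19, 5, 1) = 19
Best route has worst link 8.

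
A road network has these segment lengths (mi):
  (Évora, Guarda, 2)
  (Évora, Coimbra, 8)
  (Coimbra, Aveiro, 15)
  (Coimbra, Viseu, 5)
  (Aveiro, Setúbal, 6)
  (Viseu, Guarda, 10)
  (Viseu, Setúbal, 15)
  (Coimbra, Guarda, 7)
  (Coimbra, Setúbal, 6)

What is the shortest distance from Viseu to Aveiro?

Some routes from Viseu to Aveiro:
Viseu -> Setúbal -> Aveiro: 15 + 6 = 21
Viseu -> Coimbra -> Setúbal -> Aveiro: 5 + 6 + 6 = 17
Viseu -> Coimbra -> Aveiro: 5 + 15 = 20
Viseu -> Guarda -> Coimbra -> Setúbal -> Aveiro: 10 + 7 + 6 + 6 = 29
The minimum is 17 mi.

17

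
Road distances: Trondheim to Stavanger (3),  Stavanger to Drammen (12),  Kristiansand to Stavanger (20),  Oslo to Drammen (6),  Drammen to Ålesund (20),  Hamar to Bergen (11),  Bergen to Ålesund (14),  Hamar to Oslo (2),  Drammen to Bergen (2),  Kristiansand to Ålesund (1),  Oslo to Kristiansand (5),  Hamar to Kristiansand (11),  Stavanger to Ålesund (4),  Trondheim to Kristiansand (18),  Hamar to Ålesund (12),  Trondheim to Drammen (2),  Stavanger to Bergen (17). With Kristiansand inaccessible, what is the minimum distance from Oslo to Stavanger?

Comparing a few candidate routes:
Oslo - Drammen - Stavanger: 6 + 12 = 18
Oslo - Hamar - Ålesund - Stavanger: 2 + 12 + 4 = 18
Oslo - Drammen - Trondheim - Stavanger: 6 + 2 + 3 = 11
Shortest: 11.

11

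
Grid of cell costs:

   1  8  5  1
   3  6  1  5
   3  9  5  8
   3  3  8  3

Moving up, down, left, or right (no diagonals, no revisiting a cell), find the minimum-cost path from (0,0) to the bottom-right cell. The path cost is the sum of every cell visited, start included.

24

One optimal route is r0c0 r1c0 r2c0 r3c0 r3c1 r3c2 r3c3.
Its cost is 1 + 3 + 3 + 3 + 3 + 8 + 3 = 24.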